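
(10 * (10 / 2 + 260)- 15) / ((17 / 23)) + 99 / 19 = 67834 / 19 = 3570.21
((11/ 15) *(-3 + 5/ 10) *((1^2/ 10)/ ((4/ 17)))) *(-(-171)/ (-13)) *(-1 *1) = -10659/ 1040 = -10.25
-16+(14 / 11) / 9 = -1570 / 99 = -15.86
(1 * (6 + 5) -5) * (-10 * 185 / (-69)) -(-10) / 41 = 151930 / 943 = 161.11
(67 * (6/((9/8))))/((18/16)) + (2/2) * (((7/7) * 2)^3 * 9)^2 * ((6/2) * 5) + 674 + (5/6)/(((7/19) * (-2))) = 59535377/756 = 78750.50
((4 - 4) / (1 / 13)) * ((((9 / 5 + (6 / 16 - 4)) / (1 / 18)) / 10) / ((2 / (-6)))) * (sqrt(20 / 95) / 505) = 0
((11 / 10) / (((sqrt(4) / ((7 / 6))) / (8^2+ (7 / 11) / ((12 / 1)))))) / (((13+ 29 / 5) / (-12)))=-59185 / 2256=-26.23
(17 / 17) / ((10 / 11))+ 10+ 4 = 151 / 10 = 15.10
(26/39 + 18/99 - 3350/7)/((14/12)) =-220708/539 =-409.48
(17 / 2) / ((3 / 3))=17 / 2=8.50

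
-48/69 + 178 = 4078/23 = 177.30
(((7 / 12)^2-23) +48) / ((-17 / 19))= -69331 / 2448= -28.32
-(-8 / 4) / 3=2 / 3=0.67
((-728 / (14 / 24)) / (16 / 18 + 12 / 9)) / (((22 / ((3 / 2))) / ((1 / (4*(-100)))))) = 1053 / 11000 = 0.10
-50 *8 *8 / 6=-1600 / 3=-533.33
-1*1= -1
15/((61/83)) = 1245/61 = 20.41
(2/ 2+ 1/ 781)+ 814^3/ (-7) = -421234799990/ 5467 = -77050448.14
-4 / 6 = -2 / 3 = -0.67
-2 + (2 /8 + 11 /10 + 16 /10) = 0.95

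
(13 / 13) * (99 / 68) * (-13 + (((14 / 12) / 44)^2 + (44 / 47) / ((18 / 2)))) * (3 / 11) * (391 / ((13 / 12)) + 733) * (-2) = 1802137040871 / 160873856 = 11202.17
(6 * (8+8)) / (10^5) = 3 / 3125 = 0.00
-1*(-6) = 6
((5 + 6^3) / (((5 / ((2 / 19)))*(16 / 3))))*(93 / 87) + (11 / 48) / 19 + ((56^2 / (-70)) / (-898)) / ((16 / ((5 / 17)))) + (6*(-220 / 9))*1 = -49029724997 / 336462640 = -145.72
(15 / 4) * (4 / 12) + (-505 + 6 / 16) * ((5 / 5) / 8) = -3957 / 64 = -61.83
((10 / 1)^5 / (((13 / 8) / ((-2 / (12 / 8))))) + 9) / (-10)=3199649 / 390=8204.23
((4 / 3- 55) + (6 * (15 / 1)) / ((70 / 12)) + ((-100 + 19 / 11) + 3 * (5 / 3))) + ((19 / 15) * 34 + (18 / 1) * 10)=35249 / 385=91.56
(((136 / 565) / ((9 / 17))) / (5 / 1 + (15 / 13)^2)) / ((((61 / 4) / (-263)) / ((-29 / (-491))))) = -5960164912 / 81480946725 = -0.07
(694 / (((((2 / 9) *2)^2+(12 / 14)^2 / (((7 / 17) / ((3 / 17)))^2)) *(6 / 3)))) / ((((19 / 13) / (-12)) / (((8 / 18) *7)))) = -8188168716 / 307135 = -26659.84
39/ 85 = 0.46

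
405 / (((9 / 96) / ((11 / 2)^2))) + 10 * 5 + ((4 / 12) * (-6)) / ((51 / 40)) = 6667150 / 51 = 130728.43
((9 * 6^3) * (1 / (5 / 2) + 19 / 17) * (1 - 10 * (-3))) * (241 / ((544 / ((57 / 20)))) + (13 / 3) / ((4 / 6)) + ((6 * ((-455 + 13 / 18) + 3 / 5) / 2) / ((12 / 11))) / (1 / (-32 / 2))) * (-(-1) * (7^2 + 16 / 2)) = 2406913373630889 / 23120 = 104105249724.52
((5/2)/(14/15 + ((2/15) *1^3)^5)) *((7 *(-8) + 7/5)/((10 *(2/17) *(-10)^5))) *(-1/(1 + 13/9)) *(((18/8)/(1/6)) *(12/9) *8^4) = -730790424/19491505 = -37.49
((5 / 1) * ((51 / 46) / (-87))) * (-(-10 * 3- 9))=-3315 / 1334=-2.49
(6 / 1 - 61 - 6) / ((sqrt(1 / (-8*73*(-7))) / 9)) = -35101.67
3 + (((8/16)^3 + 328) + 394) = 5801/8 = 725.12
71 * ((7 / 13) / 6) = 497 / 78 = 6.37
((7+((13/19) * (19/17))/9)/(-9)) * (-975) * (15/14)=880750/1071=822.36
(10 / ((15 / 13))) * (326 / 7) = 8476 / 21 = 403.62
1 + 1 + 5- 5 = 2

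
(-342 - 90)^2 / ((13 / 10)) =1866240 / 13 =143556.92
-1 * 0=0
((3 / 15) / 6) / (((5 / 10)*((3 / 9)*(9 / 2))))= 2 / 45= 0.04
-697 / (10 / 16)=-5576 / 5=-1115.20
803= 803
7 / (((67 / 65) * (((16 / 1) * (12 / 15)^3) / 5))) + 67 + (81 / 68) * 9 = 81.87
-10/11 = -0.91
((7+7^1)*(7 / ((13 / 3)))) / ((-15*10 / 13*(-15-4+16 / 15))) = 147 / 1345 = 0.11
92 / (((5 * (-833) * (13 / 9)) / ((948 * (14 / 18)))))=-87216 / 7735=-11.28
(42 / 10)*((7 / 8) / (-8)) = -147 / 320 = -0.46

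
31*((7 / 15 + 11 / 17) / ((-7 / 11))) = -96844 / 1785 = -54.25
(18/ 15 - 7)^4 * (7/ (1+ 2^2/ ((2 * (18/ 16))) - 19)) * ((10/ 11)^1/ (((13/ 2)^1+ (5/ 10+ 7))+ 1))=-14852901/ 501875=-29.59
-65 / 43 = -1.51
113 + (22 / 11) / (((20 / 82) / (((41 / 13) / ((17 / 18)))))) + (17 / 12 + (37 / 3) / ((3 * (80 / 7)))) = 22620371 / 159120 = 142.16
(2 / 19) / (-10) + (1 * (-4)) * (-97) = 36859 / 95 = 387.99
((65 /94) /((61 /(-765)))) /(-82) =49725 /470188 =0.11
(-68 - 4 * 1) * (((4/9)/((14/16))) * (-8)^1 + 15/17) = 27256/119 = 229.04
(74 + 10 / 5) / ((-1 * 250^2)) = -19 / 15625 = -0.00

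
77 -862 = -785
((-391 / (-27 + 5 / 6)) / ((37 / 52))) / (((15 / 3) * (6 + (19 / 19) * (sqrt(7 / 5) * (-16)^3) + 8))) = -124919808 * sqrt(35) / 852757801735 - 60996 / 24364508621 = -0.00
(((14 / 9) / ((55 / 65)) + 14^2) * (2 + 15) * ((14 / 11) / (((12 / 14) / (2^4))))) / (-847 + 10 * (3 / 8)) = -1044168832 / 11019591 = -94.76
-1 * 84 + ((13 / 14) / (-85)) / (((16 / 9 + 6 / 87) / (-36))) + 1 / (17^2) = -204240496 / 2437715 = -83.78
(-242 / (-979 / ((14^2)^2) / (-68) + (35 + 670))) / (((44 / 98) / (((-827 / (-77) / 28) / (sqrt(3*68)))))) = -15885016*sqrt(51) / 5524992057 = -0.02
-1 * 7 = -7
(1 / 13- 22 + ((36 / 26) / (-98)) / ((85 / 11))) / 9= -395708 / 162435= -2.44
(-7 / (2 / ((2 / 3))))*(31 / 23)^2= -6727 / 1587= -4.24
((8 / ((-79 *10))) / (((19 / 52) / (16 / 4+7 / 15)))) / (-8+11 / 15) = 13936 / 818045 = 0.02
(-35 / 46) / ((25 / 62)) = -217 / 115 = -1.89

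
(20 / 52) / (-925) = -1 / 2405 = -0.00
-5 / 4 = -1.25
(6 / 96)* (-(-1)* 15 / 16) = 0.06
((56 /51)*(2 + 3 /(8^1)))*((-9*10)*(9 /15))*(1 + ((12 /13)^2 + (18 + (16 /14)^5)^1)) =-21178444734 /6898073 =-3070.20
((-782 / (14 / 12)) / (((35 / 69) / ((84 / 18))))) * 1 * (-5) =215832 / 7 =30833.14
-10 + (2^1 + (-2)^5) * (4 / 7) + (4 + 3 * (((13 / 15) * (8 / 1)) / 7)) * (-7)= -2658 / 35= -75.94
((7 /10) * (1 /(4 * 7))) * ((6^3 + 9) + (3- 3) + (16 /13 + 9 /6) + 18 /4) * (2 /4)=3019 /1040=2.90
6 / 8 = 3 / 4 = 0.75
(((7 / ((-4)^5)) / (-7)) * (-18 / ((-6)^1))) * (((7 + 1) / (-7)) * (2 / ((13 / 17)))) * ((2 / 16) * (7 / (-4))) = 51 / 26624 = 0.00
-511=-511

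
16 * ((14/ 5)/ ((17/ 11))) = 2464/ 85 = 28.99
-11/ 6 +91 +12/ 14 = 90.02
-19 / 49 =-0.39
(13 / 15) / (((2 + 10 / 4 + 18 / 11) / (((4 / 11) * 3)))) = 104 / 675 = 0.15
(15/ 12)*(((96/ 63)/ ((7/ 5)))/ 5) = 40/ 147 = 0.27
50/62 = 25/31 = 0.81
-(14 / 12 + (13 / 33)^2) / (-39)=2879 / 84942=0.03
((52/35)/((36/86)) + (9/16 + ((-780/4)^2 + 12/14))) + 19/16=47919257/1260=38031.16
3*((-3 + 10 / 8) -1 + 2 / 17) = -537 / 68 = -7.90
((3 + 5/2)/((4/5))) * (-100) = -1375/2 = -687.50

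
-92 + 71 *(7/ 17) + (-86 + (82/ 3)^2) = 598.35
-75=-75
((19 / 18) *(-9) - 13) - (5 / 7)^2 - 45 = -6665 / 98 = -68.01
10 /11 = 0.91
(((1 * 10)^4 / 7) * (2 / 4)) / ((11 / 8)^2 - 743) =-320000 / 332017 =-0.96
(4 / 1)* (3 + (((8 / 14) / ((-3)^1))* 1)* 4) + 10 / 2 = 293 / 21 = 13.95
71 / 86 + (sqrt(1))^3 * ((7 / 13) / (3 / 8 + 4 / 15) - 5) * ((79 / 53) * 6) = -23716471 / 651794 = -36.39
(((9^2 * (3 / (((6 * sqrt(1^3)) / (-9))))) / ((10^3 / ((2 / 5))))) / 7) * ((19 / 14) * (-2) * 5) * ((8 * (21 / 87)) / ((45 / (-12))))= -18468 / 126875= -0.15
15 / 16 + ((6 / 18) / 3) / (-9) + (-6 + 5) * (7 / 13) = 6515 / 16848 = 0.39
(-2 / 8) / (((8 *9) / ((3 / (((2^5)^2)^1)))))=-1 / 98304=-0.00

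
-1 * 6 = -6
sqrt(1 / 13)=sqrt(13) / 13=0.28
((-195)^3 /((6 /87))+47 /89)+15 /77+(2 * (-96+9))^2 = -107485410.78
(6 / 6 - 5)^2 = 16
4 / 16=1 / 4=0.25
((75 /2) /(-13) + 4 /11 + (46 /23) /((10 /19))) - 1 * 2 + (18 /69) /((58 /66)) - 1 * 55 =-52864087 /953810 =-55.42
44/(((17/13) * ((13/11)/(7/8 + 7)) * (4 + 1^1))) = 7623/170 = 44.84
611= 611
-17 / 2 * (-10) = 85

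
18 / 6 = 3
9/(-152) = -0.06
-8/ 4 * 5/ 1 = -10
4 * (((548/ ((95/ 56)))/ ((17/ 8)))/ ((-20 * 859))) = -245504/ 6936425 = -0.04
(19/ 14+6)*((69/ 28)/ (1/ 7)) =7107/ 56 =126.91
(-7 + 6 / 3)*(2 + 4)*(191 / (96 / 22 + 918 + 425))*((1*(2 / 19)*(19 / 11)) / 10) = -1146 / 14821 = -0.08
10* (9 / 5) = 18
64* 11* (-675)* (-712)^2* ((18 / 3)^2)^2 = -312206126284800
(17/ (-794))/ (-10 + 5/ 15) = 51/ 23026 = 0.00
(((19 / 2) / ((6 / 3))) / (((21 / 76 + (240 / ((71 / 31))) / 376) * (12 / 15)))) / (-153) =-6023285 / 86143284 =-0.07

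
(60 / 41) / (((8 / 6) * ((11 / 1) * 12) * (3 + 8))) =15 / 19844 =0.00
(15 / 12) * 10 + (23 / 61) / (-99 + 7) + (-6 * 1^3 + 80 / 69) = 128885 / 16836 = 7.66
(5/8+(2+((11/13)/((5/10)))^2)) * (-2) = -7421/676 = -10.98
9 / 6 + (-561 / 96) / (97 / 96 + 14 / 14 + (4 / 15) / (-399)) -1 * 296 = -228948613 / 769814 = -297.41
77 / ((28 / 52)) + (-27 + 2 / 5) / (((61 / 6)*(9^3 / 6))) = 3532283 / 24705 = 142.98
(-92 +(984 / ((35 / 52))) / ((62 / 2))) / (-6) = 24326 / 3255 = 7.47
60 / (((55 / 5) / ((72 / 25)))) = 15.71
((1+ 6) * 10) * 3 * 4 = 840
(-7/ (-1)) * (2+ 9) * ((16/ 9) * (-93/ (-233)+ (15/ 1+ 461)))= 136753232/ 2097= 65213.75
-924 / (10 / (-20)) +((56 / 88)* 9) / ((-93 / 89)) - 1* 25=1817.52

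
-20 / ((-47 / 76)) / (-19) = -80 / 47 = -1.70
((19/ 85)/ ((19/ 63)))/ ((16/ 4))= 63/ 340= 0.19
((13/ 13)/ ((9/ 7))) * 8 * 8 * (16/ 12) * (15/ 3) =8960/ 27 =331.85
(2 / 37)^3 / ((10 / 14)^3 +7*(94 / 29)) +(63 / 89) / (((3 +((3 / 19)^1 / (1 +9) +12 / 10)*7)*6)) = 7729600349611 / 753637927213467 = 0.01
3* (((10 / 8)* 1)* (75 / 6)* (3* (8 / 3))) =375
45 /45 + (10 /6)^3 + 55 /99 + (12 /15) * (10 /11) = 2053 /297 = 6.91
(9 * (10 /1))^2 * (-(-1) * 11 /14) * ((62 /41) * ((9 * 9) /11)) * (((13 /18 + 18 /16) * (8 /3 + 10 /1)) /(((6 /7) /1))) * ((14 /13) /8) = 1110426975 /4264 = 260419.08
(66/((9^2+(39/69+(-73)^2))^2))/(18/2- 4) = 1058/2346372765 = 0.00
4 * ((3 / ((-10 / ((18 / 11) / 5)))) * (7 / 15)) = -252 / 1375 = -0.18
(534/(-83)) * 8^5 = -17498112/83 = -210820.63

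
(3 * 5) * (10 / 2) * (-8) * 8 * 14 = -67200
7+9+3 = 19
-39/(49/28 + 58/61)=-9516/659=-14.44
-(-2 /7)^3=8 /343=0.02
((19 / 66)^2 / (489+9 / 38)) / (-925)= -6859 / 37454358150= -0.00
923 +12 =935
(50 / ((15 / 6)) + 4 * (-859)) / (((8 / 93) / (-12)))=476532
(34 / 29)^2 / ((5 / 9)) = 2.47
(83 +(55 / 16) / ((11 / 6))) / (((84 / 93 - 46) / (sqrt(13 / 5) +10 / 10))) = -21049 * sqrt(65) / 55920 - 21049 / 11184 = -4.92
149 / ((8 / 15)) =279.38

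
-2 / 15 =-0.13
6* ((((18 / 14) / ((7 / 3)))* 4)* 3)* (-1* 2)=-79.35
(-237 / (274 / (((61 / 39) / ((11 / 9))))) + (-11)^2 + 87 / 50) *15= 178718538 / 97955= 1824.50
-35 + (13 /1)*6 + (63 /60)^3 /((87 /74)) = 5102219 /116000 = 43.98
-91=-91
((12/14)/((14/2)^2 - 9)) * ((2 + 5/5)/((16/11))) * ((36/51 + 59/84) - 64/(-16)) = 254859/1066240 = 0.24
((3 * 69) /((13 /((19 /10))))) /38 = 207 /260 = 0.80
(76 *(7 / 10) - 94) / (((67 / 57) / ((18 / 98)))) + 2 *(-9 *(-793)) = 234203058 / 16415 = 14267.62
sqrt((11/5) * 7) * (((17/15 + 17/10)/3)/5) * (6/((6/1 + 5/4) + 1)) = 68 * sqrt(385)/2475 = 0.54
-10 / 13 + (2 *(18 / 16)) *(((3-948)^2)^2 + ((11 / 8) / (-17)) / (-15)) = 1794360713905.49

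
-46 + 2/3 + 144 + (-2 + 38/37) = 10844/111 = 97.69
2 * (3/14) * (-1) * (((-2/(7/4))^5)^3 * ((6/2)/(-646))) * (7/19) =-158329674399744/29135784986520191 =-0.01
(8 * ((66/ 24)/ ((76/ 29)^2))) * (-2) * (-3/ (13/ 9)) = 249777/ 18772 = 13.31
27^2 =729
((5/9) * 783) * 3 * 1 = 1305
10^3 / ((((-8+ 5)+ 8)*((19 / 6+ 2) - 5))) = 1200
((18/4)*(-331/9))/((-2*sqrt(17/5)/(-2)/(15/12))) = -1655*sqrt(85)/136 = -112.19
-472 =-472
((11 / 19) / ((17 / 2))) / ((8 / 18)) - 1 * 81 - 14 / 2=-56749 / 646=-87.85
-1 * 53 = -53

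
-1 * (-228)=228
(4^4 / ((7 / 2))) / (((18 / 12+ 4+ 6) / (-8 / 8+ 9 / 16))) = -64 / 23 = -2.78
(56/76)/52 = 7/494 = 0.01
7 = 7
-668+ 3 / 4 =-667.25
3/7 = 0.43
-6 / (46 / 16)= -48 / 23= -2.09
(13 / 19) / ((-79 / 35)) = -455 / 1501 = -0.30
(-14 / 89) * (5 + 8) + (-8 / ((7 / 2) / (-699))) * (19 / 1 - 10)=8957110 / 623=14377.38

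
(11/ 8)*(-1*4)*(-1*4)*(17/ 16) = 187/ 8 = 23.38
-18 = -18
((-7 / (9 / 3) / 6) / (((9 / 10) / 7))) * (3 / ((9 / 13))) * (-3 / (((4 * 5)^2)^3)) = 637 / 1036800000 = 0.00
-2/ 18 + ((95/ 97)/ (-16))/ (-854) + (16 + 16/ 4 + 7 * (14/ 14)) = 320749591/ 11928672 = 26.89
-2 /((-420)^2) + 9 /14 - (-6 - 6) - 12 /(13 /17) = -3496513 /1146600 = -3.05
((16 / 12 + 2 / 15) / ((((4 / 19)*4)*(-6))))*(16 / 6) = -209 / 270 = -0.77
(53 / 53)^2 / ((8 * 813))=1 / 6504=0.00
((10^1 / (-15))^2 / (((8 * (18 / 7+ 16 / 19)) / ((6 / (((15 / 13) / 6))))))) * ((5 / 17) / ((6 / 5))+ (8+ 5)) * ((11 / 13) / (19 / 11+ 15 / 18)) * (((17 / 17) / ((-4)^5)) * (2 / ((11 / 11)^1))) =-21741643 / 5008673280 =-0.00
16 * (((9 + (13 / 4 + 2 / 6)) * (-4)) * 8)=-6442.67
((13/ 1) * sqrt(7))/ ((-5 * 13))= -sqrt(7)/ 5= -0.53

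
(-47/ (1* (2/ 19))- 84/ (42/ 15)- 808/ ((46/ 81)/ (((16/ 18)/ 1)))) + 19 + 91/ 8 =-314791/ 184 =-1710.82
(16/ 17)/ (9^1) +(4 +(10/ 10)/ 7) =4549/ 1071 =4.25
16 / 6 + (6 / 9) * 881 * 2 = 3532 / 3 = 1177.33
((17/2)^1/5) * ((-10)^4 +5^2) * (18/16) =306765/16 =19172.81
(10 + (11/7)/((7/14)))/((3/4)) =368/21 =17.52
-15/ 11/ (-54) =5/ 198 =0.03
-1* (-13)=13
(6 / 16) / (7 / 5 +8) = 15 / 376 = 0.04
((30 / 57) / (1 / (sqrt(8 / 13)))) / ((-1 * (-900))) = sqrt(26) / 11115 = 0.00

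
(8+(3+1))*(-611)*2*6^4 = -19004544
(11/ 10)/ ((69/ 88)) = 484/ 345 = 1.40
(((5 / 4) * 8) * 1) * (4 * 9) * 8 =2880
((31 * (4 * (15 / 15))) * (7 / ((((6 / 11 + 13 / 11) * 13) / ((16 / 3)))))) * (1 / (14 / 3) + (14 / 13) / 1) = 2564320 / 9633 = 266.20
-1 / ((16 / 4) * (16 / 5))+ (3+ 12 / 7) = 2077 / 448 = 4.64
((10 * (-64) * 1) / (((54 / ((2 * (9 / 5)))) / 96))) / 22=-2048 / 11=-186.18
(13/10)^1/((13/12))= 6/5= 1.20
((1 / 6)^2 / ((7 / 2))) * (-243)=-27 / 14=-1.93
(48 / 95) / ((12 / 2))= 8 / 95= 0.08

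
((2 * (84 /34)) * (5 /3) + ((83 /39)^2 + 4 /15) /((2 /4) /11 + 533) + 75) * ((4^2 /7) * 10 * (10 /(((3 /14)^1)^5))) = 3102999046064404480 /73683684477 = 42112430.56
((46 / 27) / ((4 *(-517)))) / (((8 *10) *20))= -23 / 44668800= -0.00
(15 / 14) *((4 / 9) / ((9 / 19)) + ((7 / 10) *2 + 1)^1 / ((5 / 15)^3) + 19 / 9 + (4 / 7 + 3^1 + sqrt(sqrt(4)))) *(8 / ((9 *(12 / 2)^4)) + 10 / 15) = 695 *sqrt(2) / 972 + 14072221 / 275562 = 52.08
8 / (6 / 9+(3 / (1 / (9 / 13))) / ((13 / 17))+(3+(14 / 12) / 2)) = 5408 / 4709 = 1.15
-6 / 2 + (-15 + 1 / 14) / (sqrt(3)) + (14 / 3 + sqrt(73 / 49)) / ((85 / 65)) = -209*sqrt(3) / 42 + 29 / 51 + 13*sqrt(73) / 119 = -7.12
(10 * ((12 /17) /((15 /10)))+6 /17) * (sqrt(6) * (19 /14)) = 817 * sqrt(6) /119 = 16.82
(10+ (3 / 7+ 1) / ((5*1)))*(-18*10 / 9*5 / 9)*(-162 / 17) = 129600 / 119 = 1089.08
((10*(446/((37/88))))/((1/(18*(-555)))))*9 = -953726400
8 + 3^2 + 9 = 26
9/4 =2.25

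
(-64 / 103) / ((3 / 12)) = -256 / 103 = -2.49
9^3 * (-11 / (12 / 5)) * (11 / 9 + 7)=-54945 / 2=-27472.50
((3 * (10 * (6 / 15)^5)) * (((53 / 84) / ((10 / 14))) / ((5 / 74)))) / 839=62752 / 13109375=0.00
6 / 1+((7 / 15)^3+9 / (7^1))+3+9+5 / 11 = 5156411 / 259875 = 19.84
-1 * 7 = -7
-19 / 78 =-0.24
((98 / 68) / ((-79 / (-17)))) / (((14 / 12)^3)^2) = 23328 / 189679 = 0.12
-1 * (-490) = 490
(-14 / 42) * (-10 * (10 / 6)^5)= 31250 / 729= 42.87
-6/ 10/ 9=-1/ 15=-0.07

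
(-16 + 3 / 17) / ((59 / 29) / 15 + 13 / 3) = -39005 / 11016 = -3.54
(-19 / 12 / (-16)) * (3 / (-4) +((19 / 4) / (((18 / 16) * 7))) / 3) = -0.05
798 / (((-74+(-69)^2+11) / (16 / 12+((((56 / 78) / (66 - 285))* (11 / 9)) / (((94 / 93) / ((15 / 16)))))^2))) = 0.23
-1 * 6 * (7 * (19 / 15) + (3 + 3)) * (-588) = 262248 / 5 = 52449.60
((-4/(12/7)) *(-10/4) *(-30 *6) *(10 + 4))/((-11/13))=17372.73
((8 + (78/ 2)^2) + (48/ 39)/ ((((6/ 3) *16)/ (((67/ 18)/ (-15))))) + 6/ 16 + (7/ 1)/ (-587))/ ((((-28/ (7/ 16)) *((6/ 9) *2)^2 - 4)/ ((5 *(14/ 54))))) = -88228955759/ 5241581280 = -16.83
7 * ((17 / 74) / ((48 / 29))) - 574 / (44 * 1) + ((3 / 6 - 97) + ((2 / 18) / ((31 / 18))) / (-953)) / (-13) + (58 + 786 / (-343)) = 262795855354741 / 5147041964064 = 51.06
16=16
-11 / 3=-3.67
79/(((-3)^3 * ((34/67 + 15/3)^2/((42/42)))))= -354631/3676347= -0.10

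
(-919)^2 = 844561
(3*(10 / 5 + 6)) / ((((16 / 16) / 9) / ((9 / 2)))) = 972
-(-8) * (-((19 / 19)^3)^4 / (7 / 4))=-32 / 7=-4.57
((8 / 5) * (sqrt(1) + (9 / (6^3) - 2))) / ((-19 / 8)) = 184 / 285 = 0.65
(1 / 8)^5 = 1 / 32768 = 0.00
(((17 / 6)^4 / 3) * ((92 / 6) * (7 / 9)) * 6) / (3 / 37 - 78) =-497534597 / 25220484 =-19.73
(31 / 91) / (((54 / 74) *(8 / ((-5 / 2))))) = -5735 / 39312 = -0.15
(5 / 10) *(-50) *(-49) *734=899150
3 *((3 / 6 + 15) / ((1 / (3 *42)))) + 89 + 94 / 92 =273655 / 46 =5949.02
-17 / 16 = -1.06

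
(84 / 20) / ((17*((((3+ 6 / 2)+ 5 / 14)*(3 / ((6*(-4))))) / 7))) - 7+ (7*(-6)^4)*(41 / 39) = 937036513 / 98345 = 9528.05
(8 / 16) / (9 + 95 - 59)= 1 / 90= 0.01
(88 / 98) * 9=396 / 49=8.08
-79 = -79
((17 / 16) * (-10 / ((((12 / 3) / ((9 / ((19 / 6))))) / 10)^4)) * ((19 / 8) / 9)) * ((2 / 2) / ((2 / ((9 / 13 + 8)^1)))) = -354478528125 / 11413376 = -31058.17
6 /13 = 0.46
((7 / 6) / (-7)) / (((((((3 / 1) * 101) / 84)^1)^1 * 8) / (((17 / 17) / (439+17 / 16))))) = -28 / 2133423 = -0.00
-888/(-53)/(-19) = -888/1007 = -0.88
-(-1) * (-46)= -46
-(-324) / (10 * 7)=162 / 35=4.63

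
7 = 7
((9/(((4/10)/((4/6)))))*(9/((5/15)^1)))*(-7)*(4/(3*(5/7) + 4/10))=-396900/89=-4459.55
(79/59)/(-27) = -79/1593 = -0.05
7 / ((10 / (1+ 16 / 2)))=63 / 10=6.30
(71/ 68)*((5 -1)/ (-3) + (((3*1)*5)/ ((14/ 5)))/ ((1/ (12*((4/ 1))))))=5609/ 21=267.10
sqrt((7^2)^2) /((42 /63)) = 147 /2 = 73.50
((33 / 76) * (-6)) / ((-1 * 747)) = 11 / 3154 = 0.00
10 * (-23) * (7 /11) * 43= -69230 /11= -6293.64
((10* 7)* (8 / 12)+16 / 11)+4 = 1720 / 33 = 52.12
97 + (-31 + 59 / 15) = 1049 / 15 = 69.93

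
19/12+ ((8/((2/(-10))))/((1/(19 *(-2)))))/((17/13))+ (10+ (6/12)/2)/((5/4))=1195579/1020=1172.14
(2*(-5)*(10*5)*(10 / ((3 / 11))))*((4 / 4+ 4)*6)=-550000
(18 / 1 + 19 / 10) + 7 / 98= 699 / 35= 19.97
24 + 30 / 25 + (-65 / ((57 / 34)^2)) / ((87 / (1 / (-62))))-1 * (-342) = 16088235158 / 43812765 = 367.20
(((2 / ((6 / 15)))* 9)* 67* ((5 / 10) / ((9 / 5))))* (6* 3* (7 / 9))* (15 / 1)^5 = 8903671875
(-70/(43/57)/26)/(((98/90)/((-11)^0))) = -12825/3913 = -3.28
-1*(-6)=6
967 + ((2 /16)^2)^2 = 3960833 /4096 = 967.00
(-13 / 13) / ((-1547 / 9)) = 9 / 1547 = 0.01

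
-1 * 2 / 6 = -1 / 3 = -0.33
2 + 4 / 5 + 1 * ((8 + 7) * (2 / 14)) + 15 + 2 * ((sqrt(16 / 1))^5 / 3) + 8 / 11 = 812354 / 1155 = 703.34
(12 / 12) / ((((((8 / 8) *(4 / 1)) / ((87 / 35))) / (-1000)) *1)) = -4350 / 7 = -621.43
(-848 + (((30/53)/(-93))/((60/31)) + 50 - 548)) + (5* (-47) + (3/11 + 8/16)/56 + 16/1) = -306562633/195888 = -1564.99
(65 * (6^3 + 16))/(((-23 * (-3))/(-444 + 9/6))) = -2224300/23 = -96708.70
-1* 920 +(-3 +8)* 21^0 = -915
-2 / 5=-0.40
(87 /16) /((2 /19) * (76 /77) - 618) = -6699 /761248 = -0.01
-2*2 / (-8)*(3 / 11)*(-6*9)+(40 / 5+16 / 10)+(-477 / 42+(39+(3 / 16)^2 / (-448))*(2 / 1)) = 31034151 / 450560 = 68.88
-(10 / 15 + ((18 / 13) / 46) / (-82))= -49009 / 73554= -0.67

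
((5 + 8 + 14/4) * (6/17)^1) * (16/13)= 1584/221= 7.17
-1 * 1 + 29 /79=-50 /79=-0.63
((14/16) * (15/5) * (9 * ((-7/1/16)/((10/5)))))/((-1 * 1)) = 1323/256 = 5.17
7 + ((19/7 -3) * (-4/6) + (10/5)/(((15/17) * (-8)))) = 967/140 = 6.91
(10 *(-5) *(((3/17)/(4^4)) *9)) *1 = -675/2176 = -0.31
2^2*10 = 40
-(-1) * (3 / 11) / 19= 3 / 209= 0.01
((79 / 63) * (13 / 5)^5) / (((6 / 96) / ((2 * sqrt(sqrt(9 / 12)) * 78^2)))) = 317256501952 * sqrt(2) * 3^(1 / 4) / 21875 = 26993411.87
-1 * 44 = -44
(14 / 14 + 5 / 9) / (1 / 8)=112 / 9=12.44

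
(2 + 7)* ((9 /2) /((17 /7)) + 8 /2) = 1791 /34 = 52.68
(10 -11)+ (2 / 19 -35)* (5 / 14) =-3581 / 266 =-13.46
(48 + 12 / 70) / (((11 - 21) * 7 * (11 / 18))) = -15174 / 13475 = -1.13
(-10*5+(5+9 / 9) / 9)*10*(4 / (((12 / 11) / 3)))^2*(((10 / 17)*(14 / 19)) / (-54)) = 12535600 / 26163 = 479.13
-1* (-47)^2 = -2209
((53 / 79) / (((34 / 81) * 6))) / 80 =1431 / 429760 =0.00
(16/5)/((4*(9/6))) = 8/15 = 0.53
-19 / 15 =-1.27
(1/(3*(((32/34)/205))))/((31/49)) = 170765/1488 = 114.76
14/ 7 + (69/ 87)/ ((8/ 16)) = 104/ 29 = 3.59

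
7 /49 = 1 /7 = 0.14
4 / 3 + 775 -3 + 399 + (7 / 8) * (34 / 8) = 112901 / 96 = 1176.05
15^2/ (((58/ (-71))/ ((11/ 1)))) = -175725/ 58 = -3029.74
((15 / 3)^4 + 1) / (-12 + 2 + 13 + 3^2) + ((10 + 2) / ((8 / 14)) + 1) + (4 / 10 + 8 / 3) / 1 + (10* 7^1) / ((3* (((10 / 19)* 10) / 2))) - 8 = 781 / 10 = 78.10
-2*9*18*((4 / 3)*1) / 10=-216 / 5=-43.20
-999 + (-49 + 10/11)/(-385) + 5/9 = -998.32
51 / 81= 17 / 27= 0.63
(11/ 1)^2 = 121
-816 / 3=-272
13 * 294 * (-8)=-30576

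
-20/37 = -0.54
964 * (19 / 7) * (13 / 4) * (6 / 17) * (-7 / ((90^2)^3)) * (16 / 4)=-0.00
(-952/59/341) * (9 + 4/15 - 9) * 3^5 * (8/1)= -2467584/100595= -24.53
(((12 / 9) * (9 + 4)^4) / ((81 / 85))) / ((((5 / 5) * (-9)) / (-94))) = 912809560 / 2187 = 417379.77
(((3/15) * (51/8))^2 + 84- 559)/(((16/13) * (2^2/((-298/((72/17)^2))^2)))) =-18257289497663827/687970713600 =-26537.89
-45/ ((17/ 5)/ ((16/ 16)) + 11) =-3.12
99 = 99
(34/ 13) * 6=15.69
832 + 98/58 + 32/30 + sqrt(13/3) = sqrt(39)/3 + 363119/435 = 836.84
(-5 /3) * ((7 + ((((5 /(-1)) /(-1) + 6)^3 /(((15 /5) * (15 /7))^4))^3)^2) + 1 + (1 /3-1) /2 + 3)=-18.15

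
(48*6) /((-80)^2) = 9 /200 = 0.04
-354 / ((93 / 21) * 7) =-354 / 31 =-11.42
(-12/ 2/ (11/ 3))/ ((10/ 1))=-9/ 55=-0.16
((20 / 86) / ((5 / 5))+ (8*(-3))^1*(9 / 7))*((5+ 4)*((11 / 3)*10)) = -3041940 / 301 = -10106.11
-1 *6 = -6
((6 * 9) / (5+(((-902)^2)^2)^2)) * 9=2 / 1803208835669381977127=0.00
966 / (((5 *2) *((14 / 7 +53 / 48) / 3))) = 69552 / 745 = 93.36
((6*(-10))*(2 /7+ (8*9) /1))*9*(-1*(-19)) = -5191560 /7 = -741651.43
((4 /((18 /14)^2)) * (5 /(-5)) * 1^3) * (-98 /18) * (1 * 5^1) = 48020 /729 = 65.87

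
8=8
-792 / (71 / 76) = -60192 / 71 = -847.77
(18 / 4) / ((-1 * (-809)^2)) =-9 / 1308962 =-0.00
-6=-6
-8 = -8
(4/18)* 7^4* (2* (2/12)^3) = 2401/486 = 4.94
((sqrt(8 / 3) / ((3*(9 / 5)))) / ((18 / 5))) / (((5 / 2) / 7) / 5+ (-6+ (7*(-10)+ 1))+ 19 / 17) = -5950*sqrt(6) / 12806343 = -0.00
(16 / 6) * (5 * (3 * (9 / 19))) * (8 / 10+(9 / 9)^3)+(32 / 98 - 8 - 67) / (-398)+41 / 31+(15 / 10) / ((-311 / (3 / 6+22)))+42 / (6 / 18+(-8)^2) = 49861816186281 / 1378929747188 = 36.16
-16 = -16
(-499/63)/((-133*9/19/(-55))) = -27445/3969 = -6.91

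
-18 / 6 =-3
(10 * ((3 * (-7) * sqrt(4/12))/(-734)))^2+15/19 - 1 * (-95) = 245203805/2559091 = 95.82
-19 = -19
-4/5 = -0.80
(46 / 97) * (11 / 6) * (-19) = -4807 / 291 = -16.52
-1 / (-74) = 1 / 74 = 0.01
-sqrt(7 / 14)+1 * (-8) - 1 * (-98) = 90 - sqrt(2) / 2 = 89.29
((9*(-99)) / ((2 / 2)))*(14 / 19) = -12474 / 19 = -656.53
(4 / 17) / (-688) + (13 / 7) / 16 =9475 / 81872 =0.12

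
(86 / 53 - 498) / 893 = -26308 / 47329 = -0.56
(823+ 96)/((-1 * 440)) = -919/440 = -2.09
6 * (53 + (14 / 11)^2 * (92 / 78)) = 518246 / 1573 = 329.46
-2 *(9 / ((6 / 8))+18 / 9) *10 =-280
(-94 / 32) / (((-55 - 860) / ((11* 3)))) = 517 / 4880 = 0.11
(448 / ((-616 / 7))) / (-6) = 28 / 33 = 0.85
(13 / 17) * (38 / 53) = 494 / 901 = 0.55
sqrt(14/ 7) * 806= 806 * sqrt(2)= 1139.86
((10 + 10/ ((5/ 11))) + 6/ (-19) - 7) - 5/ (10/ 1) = 919/ 38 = 24.18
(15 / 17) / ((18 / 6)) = 5 / 17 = 0.29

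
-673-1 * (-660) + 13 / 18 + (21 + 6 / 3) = 193 / 18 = 10.72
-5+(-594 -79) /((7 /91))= -8754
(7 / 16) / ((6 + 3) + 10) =7 / 304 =0.02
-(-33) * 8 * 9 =2376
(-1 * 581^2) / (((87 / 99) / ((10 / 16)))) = -55697565 / 232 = -240075.71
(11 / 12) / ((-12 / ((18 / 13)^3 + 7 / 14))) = -152471 / 632736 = -0.24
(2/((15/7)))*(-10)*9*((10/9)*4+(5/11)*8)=-22400/33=-678.79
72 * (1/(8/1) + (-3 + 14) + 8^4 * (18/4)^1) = 1327905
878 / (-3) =-878 / 3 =-292.67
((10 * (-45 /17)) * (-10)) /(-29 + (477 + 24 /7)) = 0.59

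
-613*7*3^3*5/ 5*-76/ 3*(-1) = -2935044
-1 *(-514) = 514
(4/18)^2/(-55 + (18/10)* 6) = -20/17901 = -0.00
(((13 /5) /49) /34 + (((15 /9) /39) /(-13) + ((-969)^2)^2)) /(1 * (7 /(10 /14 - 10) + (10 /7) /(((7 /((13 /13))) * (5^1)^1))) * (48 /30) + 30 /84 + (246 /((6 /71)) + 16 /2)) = 302118715.80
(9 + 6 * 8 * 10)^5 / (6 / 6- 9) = -3495057367681.12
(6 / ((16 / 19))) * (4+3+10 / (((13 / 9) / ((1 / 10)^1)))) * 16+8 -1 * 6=11426 / 13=878.92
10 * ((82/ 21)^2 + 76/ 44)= 823430/ 4851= 169.74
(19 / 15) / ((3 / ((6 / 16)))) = 19 / 120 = 0.16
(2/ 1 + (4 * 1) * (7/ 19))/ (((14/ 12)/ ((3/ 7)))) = 1188/ 931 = 1.28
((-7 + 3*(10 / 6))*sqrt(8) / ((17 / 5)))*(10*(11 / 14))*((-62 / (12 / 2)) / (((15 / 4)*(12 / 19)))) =129580*sqrt(2) / 3213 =57.04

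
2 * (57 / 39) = 38 / 13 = 2.92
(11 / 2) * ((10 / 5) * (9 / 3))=33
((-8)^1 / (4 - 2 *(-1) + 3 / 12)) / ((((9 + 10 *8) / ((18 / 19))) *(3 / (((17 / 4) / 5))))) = -816 / 211375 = -0.00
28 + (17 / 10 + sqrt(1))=307 / 10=30.70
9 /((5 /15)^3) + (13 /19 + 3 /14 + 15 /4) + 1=132281 /532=248.65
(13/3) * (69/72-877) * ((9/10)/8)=-54665/128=-427.07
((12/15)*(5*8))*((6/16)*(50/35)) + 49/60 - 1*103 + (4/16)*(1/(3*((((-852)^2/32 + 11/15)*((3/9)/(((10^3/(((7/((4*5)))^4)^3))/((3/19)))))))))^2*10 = 90848624187249535198671362034560605633560181/5323940846559286276716536820950940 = 17064168593.45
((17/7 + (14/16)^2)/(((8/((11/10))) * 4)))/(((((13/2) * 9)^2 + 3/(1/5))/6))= 15741/82127360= 0.00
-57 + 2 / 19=-1081 / 19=-56.89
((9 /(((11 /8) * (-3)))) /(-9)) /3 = 8 /99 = 0.08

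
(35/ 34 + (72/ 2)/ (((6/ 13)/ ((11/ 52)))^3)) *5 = 146735/ 6528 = 22.48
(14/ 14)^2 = 1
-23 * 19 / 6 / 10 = -437 / 60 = -7.28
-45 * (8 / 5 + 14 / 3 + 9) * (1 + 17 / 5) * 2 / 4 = -1511.40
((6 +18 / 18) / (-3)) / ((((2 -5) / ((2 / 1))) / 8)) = 112 / 9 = 12.44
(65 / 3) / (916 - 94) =65 / 2466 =0.03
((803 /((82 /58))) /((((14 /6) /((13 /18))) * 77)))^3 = 11.90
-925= -925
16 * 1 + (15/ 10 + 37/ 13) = 529/ 26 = 20.35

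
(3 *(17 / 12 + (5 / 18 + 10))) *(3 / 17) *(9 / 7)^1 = 3789 / 476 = 7.96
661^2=436921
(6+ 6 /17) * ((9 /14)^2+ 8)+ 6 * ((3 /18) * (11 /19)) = 50300 /931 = 54.03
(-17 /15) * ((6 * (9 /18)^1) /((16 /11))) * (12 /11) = -51 /20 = -2.55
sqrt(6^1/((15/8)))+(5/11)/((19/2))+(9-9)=10/209+4 *sqrt(5)/5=1.84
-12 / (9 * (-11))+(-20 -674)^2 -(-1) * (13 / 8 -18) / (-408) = 5764221579 / 11968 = 481636.16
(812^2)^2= 434734510336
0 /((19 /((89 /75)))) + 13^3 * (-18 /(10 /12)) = -237276 /5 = -47455.20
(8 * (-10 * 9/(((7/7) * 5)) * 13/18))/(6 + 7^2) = -104/55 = -1.89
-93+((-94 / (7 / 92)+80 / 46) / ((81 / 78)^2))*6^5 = -1432226429 / 161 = -8895816.33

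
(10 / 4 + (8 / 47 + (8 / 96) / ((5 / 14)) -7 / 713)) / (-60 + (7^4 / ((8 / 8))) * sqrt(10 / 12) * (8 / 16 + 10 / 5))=139639296 / 24145135438475 + 6984873952 * sqrt(30) / 72435406315425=0.00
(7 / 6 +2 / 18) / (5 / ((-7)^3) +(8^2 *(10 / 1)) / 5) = 0.01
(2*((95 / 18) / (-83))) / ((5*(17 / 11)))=-209 / 12699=-0.02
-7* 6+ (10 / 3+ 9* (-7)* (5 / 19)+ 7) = -2750 / 57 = -48.25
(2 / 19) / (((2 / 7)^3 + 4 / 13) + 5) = 8918 / 451649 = 0.02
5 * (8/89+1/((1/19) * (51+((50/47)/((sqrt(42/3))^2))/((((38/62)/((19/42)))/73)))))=147282910/67755077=2.17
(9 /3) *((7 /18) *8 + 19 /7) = 367 /21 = 17.48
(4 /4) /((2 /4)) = 2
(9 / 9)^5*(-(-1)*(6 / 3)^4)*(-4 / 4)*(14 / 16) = -14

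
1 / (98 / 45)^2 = 0.21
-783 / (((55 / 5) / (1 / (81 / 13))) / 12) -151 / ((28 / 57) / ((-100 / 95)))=14359 / 77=186.48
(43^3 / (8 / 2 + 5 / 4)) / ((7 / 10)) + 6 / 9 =1060126 / 49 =21635.22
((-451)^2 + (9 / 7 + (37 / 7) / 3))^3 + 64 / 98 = 77935738821707015173 / 9261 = 8415477682939964.93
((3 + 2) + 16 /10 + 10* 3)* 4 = 732 /5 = 146.40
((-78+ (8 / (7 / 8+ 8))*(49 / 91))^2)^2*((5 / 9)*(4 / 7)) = 524048435129371469120 / 45724330325583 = 11461041.23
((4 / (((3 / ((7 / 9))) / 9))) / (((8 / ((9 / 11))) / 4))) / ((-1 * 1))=-42 / 11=-3.82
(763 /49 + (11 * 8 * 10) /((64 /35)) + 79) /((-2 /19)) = -306337 /56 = -5470.30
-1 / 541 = -0.00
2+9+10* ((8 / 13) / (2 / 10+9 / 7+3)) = 25251 / 2041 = 12.37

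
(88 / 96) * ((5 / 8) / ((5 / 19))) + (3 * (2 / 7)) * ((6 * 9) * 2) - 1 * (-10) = 70391 / 672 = 104.75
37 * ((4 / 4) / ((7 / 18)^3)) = 215784 / 343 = 629.11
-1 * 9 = -9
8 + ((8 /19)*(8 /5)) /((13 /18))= 8.93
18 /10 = 9 /5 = 1.80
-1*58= -58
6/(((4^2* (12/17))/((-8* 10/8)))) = -85/16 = -5.31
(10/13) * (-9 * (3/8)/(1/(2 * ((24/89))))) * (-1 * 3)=4860/1157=4.20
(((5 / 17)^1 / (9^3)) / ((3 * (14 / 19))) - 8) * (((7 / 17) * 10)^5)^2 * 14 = -11762136604992970000000000 / 74952637224793371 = -156927588.41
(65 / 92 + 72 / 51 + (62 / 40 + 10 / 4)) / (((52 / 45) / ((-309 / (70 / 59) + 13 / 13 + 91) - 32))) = -1522798461 / 1423240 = -1069.95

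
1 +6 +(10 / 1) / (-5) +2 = 7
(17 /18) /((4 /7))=119 /72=1.65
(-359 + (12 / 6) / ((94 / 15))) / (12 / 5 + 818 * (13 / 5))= -42145 / 250181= -0.17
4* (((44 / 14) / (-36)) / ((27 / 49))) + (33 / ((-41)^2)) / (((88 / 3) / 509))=-957809 / 3267864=-0.29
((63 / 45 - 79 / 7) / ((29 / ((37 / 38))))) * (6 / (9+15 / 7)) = -6401 / 35815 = -0.18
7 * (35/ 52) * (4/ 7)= 35/ 13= 2.69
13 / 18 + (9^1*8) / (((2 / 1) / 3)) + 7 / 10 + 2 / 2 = 4969 / 45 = 110.42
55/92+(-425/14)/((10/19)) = -9190/161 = -57.08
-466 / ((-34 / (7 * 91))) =148421 / 17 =8730.65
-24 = -24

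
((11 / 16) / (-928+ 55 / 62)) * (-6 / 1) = 0.00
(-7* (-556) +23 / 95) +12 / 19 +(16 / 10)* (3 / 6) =369899 / 95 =3893.67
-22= -22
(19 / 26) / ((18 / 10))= 95 / 234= 0.41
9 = 9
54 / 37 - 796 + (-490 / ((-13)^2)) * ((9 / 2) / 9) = -4977327 / 6253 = -795.99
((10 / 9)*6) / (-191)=-20 / 573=-0.03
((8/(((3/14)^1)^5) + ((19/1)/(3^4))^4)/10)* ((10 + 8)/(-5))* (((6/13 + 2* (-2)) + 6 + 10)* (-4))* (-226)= -275608408556752/3838185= -71806963.07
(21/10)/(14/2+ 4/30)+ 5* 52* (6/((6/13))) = 723383/214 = 3380.29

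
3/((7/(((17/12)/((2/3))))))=51/56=0.91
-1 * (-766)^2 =-586756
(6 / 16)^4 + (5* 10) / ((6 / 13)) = 1331443 / 12288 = 108.35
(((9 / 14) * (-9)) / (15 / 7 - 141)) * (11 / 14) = 11 / 336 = 0.03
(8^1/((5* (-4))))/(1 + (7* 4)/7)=-2/25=-0.08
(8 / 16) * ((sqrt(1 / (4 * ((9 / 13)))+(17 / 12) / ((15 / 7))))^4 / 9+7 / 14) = 22457 / 72900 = 0.31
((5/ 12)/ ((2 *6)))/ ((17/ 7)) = 0.01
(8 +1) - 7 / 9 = 74 / 9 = 8.22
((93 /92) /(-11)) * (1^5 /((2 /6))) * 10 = -1395 /506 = -2.76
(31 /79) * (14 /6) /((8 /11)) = 2387 /1896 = 1.26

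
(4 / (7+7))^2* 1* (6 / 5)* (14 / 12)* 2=8 / 35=0.23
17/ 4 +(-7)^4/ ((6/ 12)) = 19225/ 4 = 4806.25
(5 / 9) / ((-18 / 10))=-25 / 81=-0.31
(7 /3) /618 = 7 /1854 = 0.00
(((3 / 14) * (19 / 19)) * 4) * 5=30 / 7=4.29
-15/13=-1.15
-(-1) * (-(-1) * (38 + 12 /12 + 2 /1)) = 41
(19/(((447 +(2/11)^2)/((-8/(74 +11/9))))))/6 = -27588/36619607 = -0.00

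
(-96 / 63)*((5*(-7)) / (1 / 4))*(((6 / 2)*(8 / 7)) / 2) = 2560 / 7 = 365.71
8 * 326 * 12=31296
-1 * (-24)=24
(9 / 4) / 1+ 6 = 33 / 4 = 8.25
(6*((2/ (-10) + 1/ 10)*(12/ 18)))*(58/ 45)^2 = -6728/ 10125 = -0.66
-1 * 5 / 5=-1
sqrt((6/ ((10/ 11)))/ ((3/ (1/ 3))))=sqrt(165)/ 15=0.86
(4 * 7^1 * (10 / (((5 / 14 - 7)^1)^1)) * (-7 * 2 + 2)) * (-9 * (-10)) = 1411200 / 31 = 45522.58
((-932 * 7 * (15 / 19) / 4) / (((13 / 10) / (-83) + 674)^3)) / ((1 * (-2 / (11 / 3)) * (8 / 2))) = 6411519104375 / 3326115227074050717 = 0.00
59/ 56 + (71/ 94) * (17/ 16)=19541/ 10528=1.86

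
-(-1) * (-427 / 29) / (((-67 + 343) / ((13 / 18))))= -5551 / 144072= -0.04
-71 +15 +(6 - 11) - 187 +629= 381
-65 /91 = -5 /7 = -0.71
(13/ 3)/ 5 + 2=43/ 15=2.87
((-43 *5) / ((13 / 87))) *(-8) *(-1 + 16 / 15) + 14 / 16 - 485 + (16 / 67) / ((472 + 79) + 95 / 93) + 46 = 58891976365 / 178861592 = 329.26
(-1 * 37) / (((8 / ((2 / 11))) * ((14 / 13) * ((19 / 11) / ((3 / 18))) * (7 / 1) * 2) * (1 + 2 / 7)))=-481 / 114912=-0.00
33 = 33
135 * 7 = 945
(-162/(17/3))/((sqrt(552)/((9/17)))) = -729 * sqrt(138)/13294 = -0.64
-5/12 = -0.42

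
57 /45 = 19 /15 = 1.27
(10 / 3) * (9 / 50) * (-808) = -2424 / 5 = -484.80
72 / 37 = 1.95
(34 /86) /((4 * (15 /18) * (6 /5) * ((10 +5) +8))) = 17 /3956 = 0.00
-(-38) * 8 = 304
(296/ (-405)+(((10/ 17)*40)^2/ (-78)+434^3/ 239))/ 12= 31095351825908/ 1090976445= 28502.31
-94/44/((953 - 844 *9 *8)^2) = -47/78712352950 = -0.00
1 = 1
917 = 917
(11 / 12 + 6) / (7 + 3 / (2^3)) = 166 / 177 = 0.94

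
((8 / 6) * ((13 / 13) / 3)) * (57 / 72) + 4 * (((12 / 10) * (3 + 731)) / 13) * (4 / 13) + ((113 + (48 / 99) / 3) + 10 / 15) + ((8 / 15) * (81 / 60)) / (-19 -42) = 30243838607 / 153088650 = 197.56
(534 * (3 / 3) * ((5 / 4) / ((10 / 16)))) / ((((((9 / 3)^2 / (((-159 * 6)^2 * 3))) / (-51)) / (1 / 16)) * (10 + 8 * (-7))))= 1032754131 / 46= 22451176.76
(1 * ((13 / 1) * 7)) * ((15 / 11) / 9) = 455 / 33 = 13.79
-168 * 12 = -2016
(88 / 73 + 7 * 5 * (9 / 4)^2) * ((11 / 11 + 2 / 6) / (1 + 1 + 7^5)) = 208363 / 14724684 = 0.01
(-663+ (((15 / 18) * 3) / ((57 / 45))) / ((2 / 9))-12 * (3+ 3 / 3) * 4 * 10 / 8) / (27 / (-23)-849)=520973 / 495368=1.05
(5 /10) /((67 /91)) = 91 /134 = 0.68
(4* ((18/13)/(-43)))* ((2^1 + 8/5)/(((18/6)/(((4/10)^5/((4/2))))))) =-6912/8734375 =-0.00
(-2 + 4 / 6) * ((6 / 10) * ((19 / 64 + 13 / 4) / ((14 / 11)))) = -2497 / 1120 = -2.23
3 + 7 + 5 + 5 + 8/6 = 64/3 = 21.33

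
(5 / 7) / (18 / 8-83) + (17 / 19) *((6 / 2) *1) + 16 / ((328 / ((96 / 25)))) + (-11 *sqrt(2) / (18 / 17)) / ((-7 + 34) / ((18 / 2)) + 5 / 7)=6634337 / 2317525-1309 *sqrt(2) / 468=-1.09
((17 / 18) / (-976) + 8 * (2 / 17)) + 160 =160.94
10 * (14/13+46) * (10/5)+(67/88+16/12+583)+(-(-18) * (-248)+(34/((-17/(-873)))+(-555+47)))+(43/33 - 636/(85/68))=-12623261/5720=-2206.86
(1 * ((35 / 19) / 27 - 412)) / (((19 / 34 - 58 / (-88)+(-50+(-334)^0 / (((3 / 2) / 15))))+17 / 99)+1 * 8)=158068108 / 11745933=13.46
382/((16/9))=1719/8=214.88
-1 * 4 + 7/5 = -13/5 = -2.60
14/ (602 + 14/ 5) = 5/ 216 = 0.02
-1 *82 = -82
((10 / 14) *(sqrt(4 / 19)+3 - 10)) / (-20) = 1 / 4 - sqrt(19) / 266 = 0.23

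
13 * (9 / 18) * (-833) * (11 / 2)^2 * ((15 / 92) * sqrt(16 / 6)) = -6551545 * sqrt(6) / 368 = -43608.54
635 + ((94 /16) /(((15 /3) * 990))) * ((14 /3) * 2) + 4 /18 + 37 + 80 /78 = 259945277 /386100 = 673.26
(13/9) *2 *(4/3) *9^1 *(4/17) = 416/51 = 8.16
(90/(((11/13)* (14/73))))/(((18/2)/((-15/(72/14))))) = -179.73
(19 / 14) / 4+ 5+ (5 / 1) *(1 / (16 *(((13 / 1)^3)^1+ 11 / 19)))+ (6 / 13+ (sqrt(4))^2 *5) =1568539409 / 60793824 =25.80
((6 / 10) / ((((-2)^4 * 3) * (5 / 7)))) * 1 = 7 / 400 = 0.02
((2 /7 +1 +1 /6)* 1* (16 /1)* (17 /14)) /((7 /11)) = 45628 /1029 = 44.34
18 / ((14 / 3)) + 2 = 41 / 7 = 5.86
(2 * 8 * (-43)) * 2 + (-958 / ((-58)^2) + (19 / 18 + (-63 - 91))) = -11574736 / 7569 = -1529.23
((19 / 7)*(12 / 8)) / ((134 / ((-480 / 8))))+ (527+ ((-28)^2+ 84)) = 653400 / 469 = 1393.18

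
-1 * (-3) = 3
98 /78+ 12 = 517 /39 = 13.26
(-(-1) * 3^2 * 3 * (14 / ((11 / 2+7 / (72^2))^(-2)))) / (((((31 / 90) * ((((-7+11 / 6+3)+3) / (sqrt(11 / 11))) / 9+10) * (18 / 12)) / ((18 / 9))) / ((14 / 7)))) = 5693333527 / 648768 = 8775.61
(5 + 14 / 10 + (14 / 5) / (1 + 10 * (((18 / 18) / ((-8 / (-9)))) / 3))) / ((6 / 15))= 332 / 19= 17.47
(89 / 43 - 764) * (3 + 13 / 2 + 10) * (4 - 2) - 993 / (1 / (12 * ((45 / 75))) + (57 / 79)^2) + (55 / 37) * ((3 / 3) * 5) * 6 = -7349431855359 / 235736879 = -31176.42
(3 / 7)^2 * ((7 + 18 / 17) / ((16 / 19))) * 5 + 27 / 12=147123 / 13328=11.04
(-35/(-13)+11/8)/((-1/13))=-423/8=-52.88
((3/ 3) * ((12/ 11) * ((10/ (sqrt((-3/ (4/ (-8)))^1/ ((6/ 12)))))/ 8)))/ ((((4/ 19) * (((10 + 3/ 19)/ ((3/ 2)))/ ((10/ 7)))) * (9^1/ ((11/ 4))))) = 9025 * sqrt(3)/ 129696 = 0.12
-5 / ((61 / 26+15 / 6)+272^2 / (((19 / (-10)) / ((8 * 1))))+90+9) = 247 / 15383542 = 0.00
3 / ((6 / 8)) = 4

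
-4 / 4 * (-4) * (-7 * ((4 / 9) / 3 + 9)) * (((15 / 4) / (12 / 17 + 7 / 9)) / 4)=-146965 / 908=-161.86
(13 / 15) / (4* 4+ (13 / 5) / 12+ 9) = 52 / 1513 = 0.03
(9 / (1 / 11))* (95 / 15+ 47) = 5280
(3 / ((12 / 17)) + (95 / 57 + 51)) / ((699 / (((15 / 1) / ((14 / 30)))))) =17075 / 6524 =2.62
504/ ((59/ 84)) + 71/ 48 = 2036317/ 2832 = 719.04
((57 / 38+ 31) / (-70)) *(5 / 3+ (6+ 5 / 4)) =-1391 / 336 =-4.14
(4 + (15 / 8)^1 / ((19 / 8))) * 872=4176.42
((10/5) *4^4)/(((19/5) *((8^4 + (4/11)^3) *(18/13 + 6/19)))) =34606/1788885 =0.02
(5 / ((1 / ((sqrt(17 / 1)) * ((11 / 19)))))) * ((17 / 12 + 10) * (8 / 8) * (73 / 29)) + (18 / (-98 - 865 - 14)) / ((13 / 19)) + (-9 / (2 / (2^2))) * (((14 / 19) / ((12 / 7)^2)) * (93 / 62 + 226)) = -1982233549 / 1930552 + 550055 * sqrt(17) / 6612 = -683.77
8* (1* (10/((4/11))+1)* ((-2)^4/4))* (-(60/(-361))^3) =10368000/2476099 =4.19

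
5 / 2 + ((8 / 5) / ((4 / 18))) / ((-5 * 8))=58 / 25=2.32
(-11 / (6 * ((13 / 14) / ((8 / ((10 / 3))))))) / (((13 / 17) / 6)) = -37.18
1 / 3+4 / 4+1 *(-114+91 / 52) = -110.92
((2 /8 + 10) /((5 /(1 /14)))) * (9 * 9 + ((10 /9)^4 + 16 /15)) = 112430077 /9185400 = 12.24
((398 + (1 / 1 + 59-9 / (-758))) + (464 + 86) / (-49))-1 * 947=-18578897 / 37142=-500.21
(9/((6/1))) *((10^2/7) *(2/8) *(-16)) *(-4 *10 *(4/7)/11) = 178.11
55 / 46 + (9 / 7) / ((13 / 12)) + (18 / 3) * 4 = 110437 / 4186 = 26.38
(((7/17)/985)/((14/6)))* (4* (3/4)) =9/16745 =0.00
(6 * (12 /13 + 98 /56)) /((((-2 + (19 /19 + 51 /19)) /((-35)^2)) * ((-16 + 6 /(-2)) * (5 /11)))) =-1123815 /832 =-1350.74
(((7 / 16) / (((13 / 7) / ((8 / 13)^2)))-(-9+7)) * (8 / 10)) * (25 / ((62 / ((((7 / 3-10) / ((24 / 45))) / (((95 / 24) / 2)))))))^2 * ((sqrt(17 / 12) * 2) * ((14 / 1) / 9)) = 5665590000 * sqrt(51) / 762185437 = 53.08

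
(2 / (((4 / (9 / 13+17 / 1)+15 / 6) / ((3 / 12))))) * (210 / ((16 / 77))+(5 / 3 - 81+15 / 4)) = 2580715 / 15048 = 171.50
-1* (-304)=304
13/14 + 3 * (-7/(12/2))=-18/7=-2.57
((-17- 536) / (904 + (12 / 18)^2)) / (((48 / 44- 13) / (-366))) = -910791 / 48470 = -18.79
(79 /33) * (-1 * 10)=-790 /33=-23.94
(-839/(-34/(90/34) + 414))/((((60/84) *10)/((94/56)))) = -354897/722080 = -0.49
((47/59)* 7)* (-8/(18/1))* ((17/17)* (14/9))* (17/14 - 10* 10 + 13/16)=3610117/9558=377.71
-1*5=-5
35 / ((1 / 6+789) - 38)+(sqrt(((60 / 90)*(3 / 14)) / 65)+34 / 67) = sqrt(455) / 455+167308 / 301969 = 0.60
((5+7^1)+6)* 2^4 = 288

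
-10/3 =-3.33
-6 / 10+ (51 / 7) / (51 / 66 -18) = -13569 / 13265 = -1.02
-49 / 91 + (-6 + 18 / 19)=-1381 / 247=-5.59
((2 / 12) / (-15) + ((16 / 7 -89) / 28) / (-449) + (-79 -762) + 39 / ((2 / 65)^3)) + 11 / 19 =201344838178039 / 150486840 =1337956.45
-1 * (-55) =55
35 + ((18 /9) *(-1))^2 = 39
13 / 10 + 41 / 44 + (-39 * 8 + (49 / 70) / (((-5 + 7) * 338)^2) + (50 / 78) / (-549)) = -5129182045969 / 16558068384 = -309.77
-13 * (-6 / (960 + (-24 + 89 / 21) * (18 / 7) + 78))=637 / 8062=0.08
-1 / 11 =-0.09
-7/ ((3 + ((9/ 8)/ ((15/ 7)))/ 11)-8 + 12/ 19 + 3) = 58520/ 11041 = 5.30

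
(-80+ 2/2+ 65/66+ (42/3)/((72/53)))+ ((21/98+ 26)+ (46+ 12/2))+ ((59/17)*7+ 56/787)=1293207977/37086588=34.87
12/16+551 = 2207/4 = 551.75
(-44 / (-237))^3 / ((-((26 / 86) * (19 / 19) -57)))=1831456 / 16227392607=0.00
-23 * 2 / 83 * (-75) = 3450 / 83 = 41.57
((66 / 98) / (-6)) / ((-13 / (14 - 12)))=11 / 637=0.02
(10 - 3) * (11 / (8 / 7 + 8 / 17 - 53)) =-9163 / 6115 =-1.50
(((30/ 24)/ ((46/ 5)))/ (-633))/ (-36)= 25/ 4192992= 0.00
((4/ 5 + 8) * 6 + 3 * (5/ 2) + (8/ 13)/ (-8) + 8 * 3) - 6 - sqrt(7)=10169/ 130 - sqrt(7)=75.58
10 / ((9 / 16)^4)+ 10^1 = 720970 / 6561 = 109.89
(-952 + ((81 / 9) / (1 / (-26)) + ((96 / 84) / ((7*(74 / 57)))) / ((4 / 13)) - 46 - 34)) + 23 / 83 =-190403212 / 150479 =-1265.31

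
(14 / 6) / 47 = 7 / 141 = 0.05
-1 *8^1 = -8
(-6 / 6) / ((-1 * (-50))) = -1 / 50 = -0.02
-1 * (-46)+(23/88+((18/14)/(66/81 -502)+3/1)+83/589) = 60634869745/1227433592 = 49.40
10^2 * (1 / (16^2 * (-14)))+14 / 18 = 6047 / 8064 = 0.75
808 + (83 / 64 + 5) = 52115 / 64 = 814.30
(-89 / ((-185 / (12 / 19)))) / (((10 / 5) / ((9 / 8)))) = 2403 / 14060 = 0.17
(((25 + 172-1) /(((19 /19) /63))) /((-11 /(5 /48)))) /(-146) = 5145 /6424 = 0.80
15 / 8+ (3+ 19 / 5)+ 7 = 627 / 40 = 15.68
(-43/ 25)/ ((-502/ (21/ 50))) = 903/ 627500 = 0.00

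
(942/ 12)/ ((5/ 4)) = 314/ 5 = 62.80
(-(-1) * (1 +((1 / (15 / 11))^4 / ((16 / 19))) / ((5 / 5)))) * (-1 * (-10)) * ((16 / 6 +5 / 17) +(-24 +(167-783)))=-35353847531 / 4131000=-8558.18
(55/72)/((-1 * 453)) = -55/32616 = -0.00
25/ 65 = 5/ 13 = 0.38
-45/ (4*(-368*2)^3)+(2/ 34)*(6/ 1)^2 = 2.12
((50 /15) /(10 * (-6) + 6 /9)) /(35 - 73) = 5 /3382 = 0.00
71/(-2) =-71/2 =-35.50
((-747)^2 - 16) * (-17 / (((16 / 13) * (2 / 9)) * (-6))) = 369949359 / 64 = 5780458.73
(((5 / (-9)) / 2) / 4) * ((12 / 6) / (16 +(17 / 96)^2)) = -256 / 29549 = -0.01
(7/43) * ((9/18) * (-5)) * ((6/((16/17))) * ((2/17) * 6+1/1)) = -3045/688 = -4.43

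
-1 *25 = -25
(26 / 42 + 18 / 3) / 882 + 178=3297055 / 18522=178.01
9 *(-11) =-99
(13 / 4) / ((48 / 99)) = 429 / 64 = 6.70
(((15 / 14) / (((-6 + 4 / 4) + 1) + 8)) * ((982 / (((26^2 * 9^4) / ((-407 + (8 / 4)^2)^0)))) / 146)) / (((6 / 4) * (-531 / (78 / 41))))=-2455 / 2530354678488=-0.00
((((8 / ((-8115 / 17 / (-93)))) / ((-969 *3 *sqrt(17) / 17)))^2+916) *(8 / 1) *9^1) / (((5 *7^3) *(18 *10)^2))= 0.00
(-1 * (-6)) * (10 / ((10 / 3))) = 18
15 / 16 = 0.94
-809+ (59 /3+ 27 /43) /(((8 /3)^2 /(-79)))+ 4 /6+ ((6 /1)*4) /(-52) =-55502255 /53664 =-1034.25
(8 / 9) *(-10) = -80 / 9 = -8.89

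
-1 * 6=-6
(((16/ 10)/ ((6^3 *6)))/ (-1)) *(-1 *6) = 1/ 135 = 0.01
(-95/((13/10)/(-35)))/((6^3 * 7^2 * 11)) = 2375/108108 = 0.02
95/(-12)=-95/12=-7.92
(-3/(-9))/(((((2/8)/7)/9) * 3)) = 28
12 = 12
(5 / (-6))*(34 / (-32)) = 85 / 96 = 0.89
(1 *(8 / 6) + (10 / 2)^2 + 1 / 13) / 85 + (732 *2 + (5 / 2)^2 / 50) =7767367 / 5304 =1464.44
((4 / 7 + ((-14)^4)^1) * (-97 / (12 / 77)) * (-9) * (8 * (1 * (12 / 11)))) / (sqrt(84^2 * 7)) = 156509112 * sqrt(7) / 49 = 8450697.72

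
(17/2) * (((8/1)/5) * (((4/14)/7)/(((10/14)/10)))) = 272/35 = 7.77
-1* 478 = -478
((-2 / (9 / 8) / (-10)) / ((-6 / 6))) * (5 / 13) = -8 / 117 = -0.07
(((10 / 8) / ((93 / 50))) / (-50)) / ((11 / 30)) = -25 / 682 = -0.04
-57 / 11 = -5.18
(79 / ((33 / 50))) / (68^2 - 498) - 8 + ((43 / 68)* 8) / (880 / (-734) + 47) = -16990795147 / 2161530943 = -7.86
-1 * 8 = -8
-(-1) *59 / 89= 59 / 89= 0.66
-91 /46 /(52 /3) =-21 /184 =-0.11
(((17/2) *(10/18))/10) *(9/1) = 17/4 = 4.25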